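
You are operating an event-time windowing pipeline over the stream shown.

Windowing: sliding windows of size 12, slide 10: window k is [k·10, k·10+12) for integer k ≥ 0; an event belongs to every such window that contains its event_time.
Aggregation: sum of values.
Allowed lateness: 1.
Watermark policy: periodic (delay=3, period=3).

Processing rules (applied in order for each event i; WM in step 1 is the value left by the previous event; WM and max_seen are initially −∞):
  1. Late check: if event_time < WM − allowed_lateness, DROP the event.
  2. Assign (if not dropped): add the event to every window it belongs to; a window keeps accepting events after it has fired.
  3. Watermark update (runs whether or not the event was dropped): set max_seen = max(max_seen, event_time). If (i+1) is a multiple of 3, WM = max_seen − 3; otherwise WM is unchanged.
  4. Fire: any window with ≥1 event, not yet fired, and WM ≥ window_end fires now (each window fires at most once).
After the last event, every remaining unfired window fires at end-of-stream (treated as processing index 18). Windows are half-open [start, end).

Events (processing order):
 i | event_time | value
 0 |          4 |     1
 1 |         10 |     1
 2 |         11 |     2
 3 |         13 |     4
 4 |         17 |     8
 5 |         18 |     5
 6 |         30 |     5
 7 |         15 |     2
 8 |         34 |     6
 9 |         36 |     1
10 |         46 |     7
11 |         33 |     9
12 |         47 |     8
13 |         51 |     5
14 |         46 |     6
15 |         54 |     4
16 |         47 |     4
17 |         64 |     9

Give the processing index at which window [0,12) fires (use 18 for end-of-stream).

i=0 t=4 v=1: → [0,12); WM=−∞
i=1 t=10 v=1: → [10,22),[0,12); WM=−∞
i=2 t=11 v=2: → [10,22),[0,12); WM=8
i=3 t=13 v=4: → [10,22); WM=8
i=4 t=17 v=8: → [10,22); WM=8
i=5 t=18 v=5: → [10,22); WM=15; [0,12) fires=4
i=6 t=30 v=5: → [30,42),[20,32); WM=15
i=7 t=15 v=2: → [10,22); WM=15
i=8 t=34 v=6: → [30,42); WM=31; [10,22) fires=22
i=9 t=36 v=1: → [30,42); WM=31
i=10 t=46 v=7: → [40,52); WM=31
i=11 t=33 v=9: → [30,42); WM=43; [20,32) fires=5 [30,42) fires=21
i=12 t=47 v=8: → [40,52); WM=43
i=13 t=51 v=5: → [50,62),[40,52); WM=43
i=14 t=46 v=6: → [40,52); WM=48
i=15 t=54 v=4: → [50,62); WM=48
i=16 t=47 v=4: → [40,52); WM=48
i=17 t=64 v=9: → [60,72); WM=61; [40,52) fires=30

5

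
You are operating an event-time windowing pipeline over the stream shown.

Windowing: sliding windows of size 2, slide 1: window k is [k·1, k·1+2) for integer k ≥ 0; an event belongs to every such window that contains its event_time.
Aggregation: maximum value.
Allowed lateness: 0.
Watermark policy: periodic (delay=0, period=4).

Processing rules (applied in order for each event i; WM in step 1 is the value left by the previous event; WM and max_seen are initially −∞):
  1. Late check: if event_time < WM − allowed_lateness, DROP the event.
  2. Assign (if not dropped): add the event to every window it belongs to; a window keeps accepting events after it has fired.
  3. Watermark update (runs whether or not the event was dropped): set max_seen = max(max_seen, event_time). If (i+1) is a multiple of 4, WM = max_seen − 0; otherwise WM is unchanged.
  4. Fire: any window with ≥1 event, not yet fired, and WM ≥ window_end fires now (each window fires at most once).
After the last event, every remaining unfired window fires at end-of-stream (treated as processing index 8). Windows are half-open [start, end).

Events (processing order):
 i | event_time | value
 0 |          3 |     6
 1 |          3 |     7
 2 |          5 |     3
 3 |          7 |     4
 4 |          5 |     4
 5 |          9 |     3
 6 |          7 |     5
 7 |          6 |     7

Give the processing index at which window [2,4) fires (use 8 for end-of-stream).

3

i=0 t=3 v=6: → [3,5),[2,4); WM=−∞
i=1 t=3 v=7: → [3,5),[2,4); WM=−∞
i=2 t=5 v=3: → [5,7),[4,6); WM=−∞
i=3 t=7 v=4: → [7,9),[6,8); WM=7; [2,4) fires=7 [3,5) fires=7 [4,6) fires=3 [5,7) fires=3
i=4 t=5 v=4: DROP (t<7-0); WM=7
i=5 t=9 v=3: → [9,11),[8,10); WM=7
i=6 t=7 v=5: → [7,9),[6,8); WM=7
i=7 t=6 v=7: DROP (t<7-0); WM=9; [6,8) fires=5 [7,9) fires=5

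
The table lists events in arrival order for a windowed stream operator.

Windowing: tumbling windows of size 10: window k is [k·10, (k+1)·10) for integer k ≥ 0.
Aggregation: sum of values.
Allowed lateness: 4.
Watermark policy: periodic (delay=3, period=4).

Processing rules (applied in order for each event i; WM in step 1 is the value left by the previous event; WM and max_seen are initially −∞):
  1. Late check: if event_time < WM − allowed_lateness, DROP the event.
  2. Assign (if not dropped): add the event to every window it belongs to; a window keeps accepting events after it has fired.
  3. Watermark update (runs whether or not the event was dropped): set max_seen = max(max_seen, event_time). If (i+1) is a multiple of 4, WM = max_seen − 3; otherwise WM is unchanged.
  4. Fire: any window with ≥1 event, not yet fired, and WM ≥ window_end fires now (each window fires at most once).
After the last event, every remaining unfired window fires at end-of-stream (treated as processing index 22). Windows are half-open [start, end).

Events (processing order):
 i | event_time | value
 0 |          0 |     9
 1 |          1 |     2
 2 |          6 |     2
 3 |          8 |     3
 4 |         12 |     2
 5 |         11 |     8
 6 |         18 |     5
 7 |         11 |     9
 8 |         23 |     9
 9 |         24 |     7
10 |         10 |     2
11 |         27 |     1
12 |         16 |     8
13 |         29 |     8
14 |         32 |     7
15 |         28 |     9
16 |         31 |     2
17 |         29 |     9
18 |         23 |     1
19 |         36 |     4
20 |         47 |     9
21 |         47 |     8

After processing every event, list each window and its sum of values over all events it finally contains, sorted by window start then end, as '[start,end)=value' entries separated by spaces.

[0,10)=16 [10,20)=24 [20,30)=43 [30,40)=13 [40,50)=17

i=0 t=0 v=9: → [0,10); WM=−∞
i=1 t=1 v=2: → [0,10); WM=−∞
i=2 t=6 v=2: → [0,10); WM=−∞
i=3 t=8 v=3: → [0,10); WM=5
i=4 t=12 v=2: → [10,20); WM=5
i=5 t=11 v=8: → [10,20); WM=5
i=6 t=18 v=5: → [10,20); WM=5
i=7 t=11 v=9: → [10,20); WM=15; [0,10) fires=16
i=8 t=23 v=9: → [20,30); WM=15
i=9 t=24 v=7: → [20,30); WM=15
i=10 t=10 v=2: DROP (t<15-4); WM=15
i=11 t=27 v=1: → [20,30); WM=24; [10,20) fires=24
i=12 t=16 v=8: DROP (t<24-4); WM=24
i=13 t=29 v=8: → [20,30); WM=24
i=14 t=32 v=7: → [30,40); WM=24
i=15 t=28 v=9: → [20,30); WM=29
i=16 t=31 v=2: → [30,40); WM=29
i=17 t=29 v=9: → [20,30); WM=29
i=18 t=23 v=1: DROP (t<29-4); WM=29
i=19 t=36 v=4: → [30,40); WM=33; [20,30) fires=43
i=20 t=47 v=9: → [40,50); WM=33
i=21 t=47 v=8: → [40,50); WM=33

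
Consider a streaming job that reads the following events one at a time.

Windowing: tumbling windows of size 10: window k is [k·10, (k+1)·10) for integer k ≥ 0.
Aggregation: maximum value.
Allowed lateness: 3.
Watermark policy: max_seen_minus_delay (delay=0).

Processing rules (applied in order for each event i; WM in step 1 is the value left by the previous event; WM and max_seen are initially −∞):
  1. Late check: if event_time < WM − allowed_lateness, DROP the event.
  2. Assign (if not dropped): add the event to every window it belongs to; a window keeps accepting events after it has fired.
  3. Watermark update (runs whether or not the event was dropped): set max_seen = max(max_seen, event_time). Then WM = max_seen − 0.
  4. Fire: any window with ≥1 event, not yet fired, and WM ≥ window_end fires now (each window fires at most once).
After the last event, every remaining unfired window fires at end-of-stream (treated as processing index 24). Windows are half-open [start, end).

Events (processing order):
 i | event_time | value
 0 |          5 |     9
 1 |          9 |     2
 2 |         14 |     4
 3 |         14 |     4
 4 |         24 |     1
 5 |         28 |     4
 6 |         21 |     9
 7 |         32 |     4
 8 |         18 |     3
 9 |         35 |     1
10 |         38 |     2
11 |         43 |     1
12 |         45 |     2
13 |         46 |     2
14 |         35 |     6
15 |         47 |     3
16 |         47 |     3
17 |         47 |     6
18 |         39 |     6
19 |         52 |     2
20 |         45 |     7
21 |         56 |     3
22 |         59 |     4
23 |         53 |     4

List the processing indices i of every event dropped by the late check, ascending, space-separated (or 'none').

i=0 t=5 v=9: → [0,10); WM=5
i=1 t=9 v=2: → [0,10); WM=9
i=2 t=14 v=4: → [10,20); WM=14; [0,10) fires=9
i=3 t=14 v=4: → [10,20); WM=14
i=4 t=24 v=1: → [20,30); WM=24; [10,20) fires=4
i=5 t=28 v=4: → [20,30); WM=28
i=6 t=21 v=9: DROP (t<28-3); WM=28
i=7 t=32 v=4: → [30,40); WM=32; [20,30) fires=4
i=8 t=18 v=3: DROP (t<32-3); WM=32
i=9 t=35 v=1: → [30,40); WM=35
i=10 t=38 v=2: → [30,40); WM=38
i=11 t=43 v=1: → [40,50); WM=43; [30,40) fires=4
i=12 t=45 v=2: → [40,50); WM=45
i=13 t=46 v=2: → [40,50); WM=46
i=14 t=35 v=6: DROP (t<46-3); WM=46
i=15 t=47 v=3: → [40,50); WM=47
i=16 t=47 v=3: → [40,50); WM=47
i=17 t=47 v=6: → [40,50); WM=47
i=18 t=39 v=6: DROP (t<47-3); WM=47
i=19 t=52 v=2: → [50,60); WM=52; [40,50) fires=6
i=20 t=45 v=7: DROP (t<52-3); WM=52
i=21 t=56 v=3: → [50,60); WM=56
i=22 t=59 v=4: → [50,60); WM=59
i=23 t=53 v=4: DROP (t<59-3); WM=59

6 8 14 18 20 23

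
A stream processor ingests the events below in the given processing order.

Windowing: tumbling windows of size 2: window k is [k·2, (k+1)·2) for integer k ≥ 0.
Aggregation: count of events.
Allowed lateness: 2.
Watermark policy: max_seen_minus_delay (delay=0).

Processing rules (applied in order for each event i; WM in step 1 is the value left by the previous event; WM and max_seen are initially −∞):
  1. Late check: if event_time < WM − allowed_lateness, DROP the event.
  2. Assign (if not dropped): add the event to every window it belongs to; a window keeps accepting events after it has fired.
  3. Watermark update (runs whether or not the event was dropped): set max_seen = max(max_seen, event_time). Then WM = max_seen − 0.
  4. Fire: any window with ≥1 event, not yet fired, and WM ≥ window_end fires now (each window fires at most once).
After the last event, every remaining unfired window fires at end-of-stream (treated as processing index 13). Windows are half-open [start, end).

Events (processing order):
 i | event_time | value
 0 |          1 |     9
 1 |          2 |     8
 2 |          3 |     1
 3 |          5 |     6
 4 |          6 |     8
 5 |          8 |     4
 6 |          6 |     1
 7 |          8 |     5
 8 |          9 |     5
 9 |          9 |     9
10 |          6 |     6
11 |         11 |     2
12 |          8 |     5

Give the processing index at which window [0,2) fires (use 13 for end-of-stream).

i=0 t=1 v=9: → [0,2); WM=1
i=1 t=2 v=8: → [2,4); WM=2; [0,2) fires=1
i=2 t=3 v=1: → [2,4); WM=3
i=3 t=5 v=6: → [4,6); WM=5; [2,4) fires=2
i=4 t=6 v=8: → [6,8); WM=6; [4,6) fires=1
i=5 t=8 v=4: → [8,10); WM=8; [6,8) fires=1
i=6 t=6 v=1: → [6,8); WM=8
i=7 t=8 v=5: → [8,10); WM=8
i=8 t=9 v=5: → [8,10); WM=9
i=9 t=9 v=9: → [8,10); WM=9
i=10 t=6 v=6: DROP (t<9-2); WM=9
i=11 t=11 v=2: → [10,12); WM=11; [8,10) fires=4
i=12 t=8 v=5: DROP (t<11-2); WM=11

1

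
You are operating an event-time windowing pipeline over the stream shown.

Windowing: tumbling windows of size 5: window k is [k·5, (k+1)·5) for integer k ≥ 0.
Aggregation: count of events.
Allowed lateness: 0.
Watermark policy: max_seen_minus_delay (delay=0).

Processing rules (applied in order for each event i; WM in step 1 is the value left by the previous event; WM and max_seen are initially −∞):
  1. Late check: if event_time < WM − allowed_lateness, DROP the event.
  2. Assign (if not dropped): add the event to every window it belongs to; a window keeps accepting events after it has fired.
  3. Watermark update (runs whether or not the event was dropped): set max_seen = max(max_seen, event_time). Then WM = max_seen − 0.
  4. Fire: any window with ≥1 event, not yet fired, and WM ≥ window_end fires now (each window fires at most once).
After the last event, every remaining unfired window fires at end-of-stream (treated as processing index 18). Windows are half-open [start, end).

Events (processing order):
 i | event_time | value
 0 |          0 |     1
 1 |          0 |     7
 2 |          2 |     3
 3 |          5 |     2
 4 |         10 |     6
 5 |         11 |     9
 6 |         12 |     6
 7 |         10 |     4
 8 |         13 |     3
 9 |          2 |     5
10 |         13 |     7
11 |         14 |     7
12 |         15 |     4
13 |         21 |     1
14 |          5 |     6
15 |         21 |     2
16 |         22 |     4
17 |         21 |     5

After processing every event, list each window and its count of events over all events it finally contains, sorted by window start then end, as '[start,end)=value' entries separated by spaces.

i=0 t=0 v=1: → [0,5); WM=0
i=1 t=0 v=7: → [0,5); WM=0
i=2 t=2 v=3: → [0,5); WM=2
i=3 t=5 v=2: → [5,10); WM=5; [0,5) fires=3
i=4 t=10 v=6: → [10,15); WM=10; [5,10) fires=1
i=5 t=11 v=9: → [10,15); WM=11
i=6 t=12 v=6: → [10,15); WM=12
i=7 t=10 v=4: DROP (t<12-0); WM=12
i=8 t=13 v=3: → [10,15); WM=13
i=9 t=2 v=5: DROP (t<13-0); WM=13
i=10 t=13 v=7: → [10,15); WM=13
i=11 t=14 v=7: → [10,15); WM=14
i=12 t=15 v=4: → [15,20); WM=15; [10,15) fires=6
i=13 t=21 v=1: → [20,25); WM=21; [15,20) fires=1
i=14 t=5 v=6: DROP (t<21-0); WM=21
i=15 t=21 v=2: → [20,25); WM=21
i=16 t=22 v=4: → [20,25); WM=22
i=17 t=21 v=5: DROP (t<22-0); WM=22

[0,5)=3 [5,10)=1 [10,15)=6 [15,20)=1 [20,25)=3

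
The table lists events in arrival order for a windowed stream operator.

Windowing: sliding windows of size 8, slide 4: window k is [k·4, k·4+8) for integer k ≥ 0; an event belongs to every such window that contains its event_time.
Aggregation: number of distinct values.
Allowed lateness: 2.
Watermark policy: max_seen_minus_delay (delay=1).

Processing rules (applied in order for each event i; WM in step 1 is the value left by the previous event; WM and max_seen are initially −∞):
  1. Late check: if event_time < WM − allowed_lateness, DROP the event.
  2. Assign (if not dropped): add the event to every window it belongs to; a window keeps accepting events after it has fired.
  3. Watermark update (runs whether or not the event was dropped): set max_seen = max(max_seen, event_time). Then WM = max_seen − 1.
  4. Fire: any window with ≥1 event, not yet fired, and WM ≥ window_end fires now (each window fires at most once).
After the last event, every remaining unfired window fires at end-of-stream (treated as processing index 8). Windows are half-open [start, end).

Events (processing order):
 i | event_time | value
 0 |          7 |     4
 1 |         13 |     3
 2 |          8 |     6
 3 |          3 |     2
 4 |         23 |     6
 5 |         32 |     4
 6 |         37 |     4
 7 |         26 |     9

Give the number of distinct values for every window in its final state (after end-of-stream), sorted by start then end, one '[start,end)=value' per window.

i=0 t=7 v=4: → [4,12),[0,8); WM=6
i=1 t=13 v=3: → [12,20),[8,16); WM=12; [0,8) fires=1 [4,12) fires=1
i=2 t=8 v=6: DROP (t<12-2); WM=12
i=3 t=3 v=2: DROP (t<12-2); WM=12
i=4 t=23 v=6: → [20,28),[16,24); WM=22; [8,16) fires=1 [12,20) fires=1
i=5 t=32 v=4: → [32,40),[28,36); WM=31; [16,24) fires=1 [20,28) fires=1
i=6 t=37 v=4: → [36,44),[32,40); WM=36; [28,36) fires=1
i=7 t=26 v=9: DROP (t<36-2); WM=36

[0,8)=1 [4,12)=1 [8,16)=1 [12,20)=1 [16,24)=1 [20,28)=1 [28,36)=1 [32,40)=1 [36,44)=1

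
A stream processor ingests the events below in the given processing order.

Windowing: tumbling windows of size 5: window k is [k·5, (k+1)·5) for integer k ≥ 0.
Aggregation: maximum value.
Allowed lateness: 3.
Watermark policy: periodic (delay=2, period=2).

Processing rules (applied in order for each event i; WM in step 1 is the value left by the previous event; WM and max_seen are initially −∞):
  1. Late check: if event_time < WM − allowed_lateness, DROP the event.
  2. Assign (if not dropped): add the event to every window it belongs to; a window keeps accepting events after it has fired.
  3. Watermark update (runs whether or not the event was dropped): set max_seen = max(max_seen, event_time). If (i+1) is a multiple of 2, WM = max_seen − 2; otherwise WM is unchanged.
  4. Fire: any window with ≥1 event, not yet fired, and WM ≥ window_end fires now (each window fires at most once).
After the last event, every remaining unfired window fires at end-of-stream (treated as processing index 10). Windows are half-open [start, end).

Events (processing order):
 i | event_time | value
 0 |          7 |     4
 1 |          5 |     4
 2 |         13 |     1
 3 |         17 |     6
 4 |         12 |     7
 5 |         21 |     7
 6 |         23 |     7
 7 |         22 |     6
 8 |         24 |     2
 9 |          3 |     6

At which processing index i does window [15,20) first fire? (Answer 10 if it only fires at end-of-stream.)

i=0 t=7 v=4: → [5,10); WM=−∞
i=1 t=5 v=4: → [5,10); WM=5
i=2 t=13 v=1: → [10,15); WM=5
i=3 t=17 v=6: → [15,20); WM=15; [5,10) fires=4 [10,15) fires=1
i=4 t=12 v=7: → [10,15); WM=15
i=5 t=21 v=7: → [20,25); WM=19
i=6 t=23 v=7: → [20,25); WM=19
i=7 t=22 v=6: → [20,25); WM=21; [15,20) fires=6
i=8 t=24 v=2: → [20,25); WM=21
i=9 t=3 v=6: DROP (t<21-3); WM=22

7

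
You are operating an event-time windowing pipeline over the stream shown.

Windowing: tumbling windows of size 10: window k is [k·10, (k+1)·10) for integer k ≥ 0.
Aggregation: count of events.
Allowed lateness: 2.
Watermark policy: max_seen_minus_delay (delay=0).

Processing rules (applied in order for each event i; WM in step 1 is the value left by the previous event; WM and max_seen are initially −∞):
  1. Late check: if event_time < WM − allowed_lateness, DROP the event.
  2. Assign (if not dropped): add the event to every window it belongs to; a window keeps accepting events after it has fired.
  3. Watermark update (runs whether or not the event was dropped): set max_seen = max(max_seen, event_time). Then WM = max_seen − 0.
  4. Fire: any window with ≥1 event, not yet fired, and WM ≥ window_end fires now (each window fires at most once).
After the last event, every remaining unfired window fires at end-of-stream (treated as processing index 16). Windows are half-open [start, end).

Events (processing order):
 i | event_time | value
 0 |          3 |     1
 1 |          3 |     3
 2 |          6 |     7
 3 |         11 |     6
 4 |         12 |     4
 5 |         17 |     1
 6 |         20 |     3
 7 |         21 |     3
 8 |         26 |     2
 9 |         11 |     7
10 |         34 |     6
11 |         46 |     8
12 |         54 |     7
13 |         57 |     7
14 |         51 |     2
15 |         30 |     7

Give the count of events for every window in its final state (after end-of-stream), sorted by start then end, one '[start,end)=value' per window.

[0,10)=3 [10,20)=3 [20,30)=3 [30,40)=1 [40,50)=1 [50,60)=2

i=0 t=3 v=1: → [0,10); WM=3
i=1 t=3 v=3: → [0,10); WM=3
i=2 t=6 v=7: → [0,10); WM=6
i=3 t=11 v=6: → [10,20); WM=11; [0,10) fires=3
i=4 t=12 v=4: → [10,20); WM=12
i=5 t=17 v=1: → [10,20); WM=17
i=6 t=20 v=3: → [20,30); WM=20; [10,20) fires=3
i=7 t=21 v=3: → [20,30); WM=21
i=8 t=26 v=2: → [20,30); WM=26
i=9 t=11 v=7: DROP (t<26-2); WM=26
i=10 t=34 v=6: → [30,40); WM=34; [20,30) fires=3
i=11 t=46 v=8: → [40,50); WM=46; [30,40) fires=1
i=12 t=54 v=7: → [50,60); WM=54; [40,50) fires=1
i=13 t=57 v=7: → [50,60); WM=57
i=14 t=51 v=2: DROP (t<57-2); WM=57
i=15 t=30 v=7: DROP (t<57-2); WM=57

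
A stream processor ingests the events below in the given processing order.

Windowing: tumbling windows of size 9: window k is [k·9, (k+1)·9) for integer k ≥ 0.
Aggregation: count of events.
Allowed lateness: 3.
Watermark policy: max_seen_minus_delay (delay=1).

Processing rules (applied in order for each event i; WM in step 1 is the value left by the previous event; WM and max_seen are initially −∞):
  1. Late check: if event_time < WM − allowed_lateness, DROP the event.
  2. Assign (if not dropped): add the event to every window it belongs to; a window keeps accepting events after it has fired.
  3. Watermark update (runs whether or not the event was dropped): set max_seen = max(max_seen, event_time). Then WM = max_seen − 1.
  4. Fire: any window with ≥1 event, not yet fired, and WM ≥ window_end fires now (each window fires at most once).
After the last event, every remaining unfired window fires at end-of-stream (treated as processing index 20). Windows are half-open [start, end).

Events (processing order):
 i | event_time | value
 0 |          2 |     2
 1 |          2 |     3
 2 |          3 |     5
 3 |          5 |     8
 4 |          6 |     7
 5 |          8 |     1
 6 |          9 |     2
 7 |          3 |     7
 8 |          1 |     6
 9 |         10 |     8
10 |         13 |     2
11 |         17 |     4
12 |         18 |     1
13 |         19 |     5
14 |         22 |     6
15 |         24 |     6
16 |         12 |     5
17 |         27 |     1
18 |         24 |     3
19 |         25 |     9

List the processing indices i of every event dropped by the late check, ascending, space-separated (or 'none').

i=0 t=2 v=2: → [0,9); WM=1
i=1 t=2 v=3: → [0,9); WM=1
i=2 t=3 v=5: → [0,9); WM=2
i=3 t=5 v=8: → [0,9); WM=4
i=4 t=6 v=7: → [0,9); WM=5
i=5 t=8 v=1: → [0,9); WM=7
i=6 t=9 v=2: → [9,18); WM=8
i=7 t=3 v=7: DROP (t<8-3); WM=8
i=8 t=1 v=6: DROP (t<8-3); WM=8
i=9 t=10 v=8: → [9,18); WM=9; [0,9) fires=6
i=10 t=13 v=2: → [9,18); WM=12
i=11 t=17 v=4: → [9,18); WM=16
i=12 t=18 v=1: → [18,27); WM=17
i=13 t=19 v=5: → [18,27); WM=18; [9,18) fires=4
i=14 t=22 v=6: → [18,27); WM=21
i=15 t=24 v=6: → [18,27); WM=23
i=16 t=12 v=5: DROP (t<23-3); WM=23
i=17 t=27 v=1: → [27,36); WM=26
i=18 t=24 v=3: → [18,27); WM=26
i=19 t=25 v=9: → [18,27); WM=26

7 8 16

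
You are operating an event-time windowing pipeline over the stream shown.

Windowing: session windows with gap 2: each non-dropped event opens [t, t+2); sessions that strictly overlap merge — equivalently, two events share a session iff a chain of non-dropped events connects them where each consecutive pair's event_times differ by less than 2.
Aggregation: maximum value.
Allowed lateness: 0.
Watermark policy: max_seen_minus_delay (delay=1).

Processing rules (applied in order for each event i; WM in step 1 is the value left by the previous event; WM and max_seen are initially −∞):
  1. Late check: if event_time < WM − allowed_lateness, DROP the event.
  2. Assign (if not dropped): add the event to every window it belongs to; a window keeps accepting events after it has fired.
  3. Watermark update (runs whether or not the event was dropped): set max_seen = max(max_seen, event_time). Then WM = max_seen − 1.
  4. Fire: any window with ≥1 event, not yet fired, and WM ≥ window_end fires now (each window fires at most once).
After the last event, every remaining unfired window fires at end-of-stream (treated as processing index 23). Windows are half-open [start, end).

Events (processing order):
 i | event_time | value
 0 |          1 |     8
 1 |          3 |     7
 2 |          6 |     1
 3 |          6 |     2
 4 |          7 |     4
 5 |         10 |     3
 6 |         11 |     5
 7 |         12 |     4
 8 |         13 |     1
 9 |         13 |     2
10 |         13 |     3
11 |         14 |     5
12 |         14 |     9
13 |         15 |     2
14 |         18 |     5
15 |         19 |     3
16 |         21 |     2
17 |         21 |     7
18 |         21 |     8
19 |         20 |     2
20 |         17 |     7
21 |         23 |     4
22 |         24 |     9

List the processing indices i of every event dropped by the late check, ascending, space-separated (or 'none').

i=0 t=1 v=8: → [1,3); WM=0
i=1 t=3 v=7: → [3,5); WM=2
i=2 t=6 v=1: → [6,8); WM=5
i=3 t=6 v=2: → [6,8); WM=5
i=4 t=7 v=4: → [6,9); WM=6
i=5 t=10 v=3: → [10,12); WM=9
i=6 t=11 v=5: → [10,13); WM=10
i=7 t=12 v=4: → [10,14); WM=11
i=8 t=13 v=1: → [10,15); WM=12
i=9 t=13 v=2: → [10,15); WM=12
i=10 t=13 v=3: → [10,15); WM=12
i=11 t=14 v=5: → [10,16); WM=13
i=12 t=14 v=9: → [10,16); WM=13
i=13 t=15 v=2: → [10,17); WM=14
i=14 t=18 v=5: → [18,20); WM=17
i=15 t=19 v=3: → [18,21); WM=18
i=16 t=21 v=2: → [21,23); WM=20
i=17 t=21 v=7: → [21,23); WM=20
i=18 t=21 v=8: → [21,23); WM=20
i=19 t=20 v=2: → [18,23); WM=20
i=20 t=17 v=7: DROP (t<20-0); WM=20
i=21 t=23 v=4: → [23,25); WM=22
i=22 t=24 v=9: → [23,26); WM=23

20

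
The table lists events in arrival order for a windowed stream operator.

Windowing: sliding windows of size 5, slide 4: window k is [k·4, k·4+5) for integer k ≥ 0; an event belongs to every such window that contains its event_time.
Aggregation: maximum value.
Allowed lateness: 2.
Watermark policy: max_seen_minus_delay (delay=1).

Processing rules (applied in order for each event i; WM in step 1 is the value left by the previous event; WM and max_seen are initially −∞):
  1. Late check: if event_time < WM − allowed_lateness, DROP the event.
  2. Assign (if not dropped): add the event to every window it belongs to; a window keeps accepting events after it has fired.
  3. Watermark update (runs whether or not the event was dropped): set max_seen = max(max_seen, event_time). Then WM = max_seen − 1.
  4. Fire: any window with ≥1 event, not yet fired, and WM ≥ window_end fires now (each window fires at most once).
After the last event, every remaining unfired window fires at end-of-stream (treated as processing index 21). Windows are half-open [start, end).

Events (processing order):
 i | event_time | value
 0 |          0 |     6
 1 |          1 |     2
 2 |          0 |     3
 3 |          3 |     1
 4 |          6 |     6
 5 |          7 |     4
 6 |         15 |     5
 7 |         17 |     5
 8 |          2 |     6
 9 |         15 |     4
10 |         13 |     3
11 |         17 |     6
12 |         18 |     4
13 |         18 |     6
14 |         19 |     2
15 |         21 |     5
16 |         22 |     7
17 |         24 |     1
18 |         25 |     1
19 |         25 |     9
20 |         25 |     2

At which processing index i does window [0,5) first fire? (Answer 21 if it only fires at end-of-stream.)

i=0 t=0 v=6: → [0,5); WM=-1
i=1 t=1 v=2: → [0,5); WM=0
i=2 t=0 v=3: → [0,5); WM=0
i=3 t=3 v=1: → [0,5); WM=2
i=4 t=6 v=6: → [4,9); WM=5; [0,5) fires=6
i=5 t=7 v=4: → [4,9); WM=6
i=6 t=15 v=5: → [12,17); WM=14; [4,9) fires=6
i=7 t=17 v=5: → [16,21); WM=16
i=8 t=2 v=6: DROP (t<16-2); WM=16
i=9 t=15 v=4: → [12,17); WM=16
i=10 t=13 v=3: DROP (t<16-2); WM=16
i=11 t=17 v=6: → [16,21); WM=16
i=12 t=18 v=4: → [16,21); WM=17; [12,17) fires=5
i=13 t=18 v=6: → [16,21); WM=17
i=14 t=19 v=2: → [16,21); WM=18
i=15 t=21 v=5: → [20,25); WM=20
i=16 t=22 v=7: → [20,25); WM=21; [16,21) fires=6
i=17 t=24 v=1: → [24,29),[20,25); WM=23
i=18 t=25 v=1: → [24,29); WM=24
i=19 t=25 v=9: → [24,29); WM=24
i=20 t=25 v=2: → [24,29); WM=24

4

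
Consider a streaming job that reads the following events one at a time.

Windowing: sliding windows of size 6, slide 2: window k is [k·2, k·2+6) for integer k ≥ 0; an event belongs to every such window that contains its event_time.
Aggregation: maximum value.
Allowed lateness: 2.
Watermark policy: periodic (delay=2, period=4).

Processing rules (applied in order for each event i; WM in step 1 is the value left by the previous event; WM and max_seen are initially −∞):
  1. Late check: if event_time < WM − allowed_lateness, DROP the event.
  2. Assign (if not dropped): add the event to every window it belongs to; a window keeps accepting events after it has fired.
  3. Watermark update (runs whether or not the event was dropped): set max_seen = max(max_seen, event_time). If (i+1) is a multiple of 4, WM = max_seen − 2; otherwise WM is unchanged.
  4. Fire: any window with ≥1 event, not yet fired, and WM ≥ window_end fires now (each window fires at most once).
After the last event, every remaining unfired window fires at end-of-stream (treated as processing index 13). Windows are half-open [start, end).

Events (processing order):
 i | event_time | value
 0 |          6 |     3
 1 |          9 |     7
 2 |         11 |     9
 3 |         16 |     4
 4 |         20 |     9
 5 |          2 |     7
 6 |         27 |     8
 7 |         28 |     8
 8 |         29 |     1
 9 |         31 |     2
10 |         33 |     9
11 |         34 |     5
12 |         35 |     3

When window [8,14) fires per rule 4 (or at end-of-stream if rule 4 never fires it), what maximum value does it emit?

9

i=0 t=6 v=3: → [6,12),[4,10),[2,8); WM=−∞
i=1 t=9 v=7: → [8,14),[6,12),[4,10); WM=−∞
i=2 t=11 v=9: → [10,16),[8,14),[6,12); WM=−∞
i=3 t=16 v=4: → [16,22),[14,20),[12,18); WM=14; [2,8) fires=3 [4,10) fires=7 [6,12) fires=9 [8,14) fires=9
i=4 t=20 v=9: → [20,26),[18,24),[16,22); WM=14
i=5 t=2 v=7: DROP (t<14-2); WM=14
i=6 t=27 v=8: → [26,32),[24,30),[22,28); WM=14
i=7 t=28 v=8: → [28,34),[26,32),[24,30); WM=26; [10,16) fires=9 [12,18) fires=4 [14,20) fires=4 [16,22) fires=9 [18,24) fires=9 [20,26) fires=9
i=8 t=29 v=1: → [28,34),[26,32),[24,30); WM=26
i=9 t=31 v=2: → [30,36),[28,34),[26,32); WM=26
i=10 t=33 v=9: → [32,38),[30,36),[28,34); WM=26
i=11 t=34 v=5: → [34,40),[32,38),[30,36); WM=32; [22,28) fires=8 [24,30) fires=8 [26,32) fires=8
i=12 t=35 v=3: → [34,40),[32,38),[30,36); WM=32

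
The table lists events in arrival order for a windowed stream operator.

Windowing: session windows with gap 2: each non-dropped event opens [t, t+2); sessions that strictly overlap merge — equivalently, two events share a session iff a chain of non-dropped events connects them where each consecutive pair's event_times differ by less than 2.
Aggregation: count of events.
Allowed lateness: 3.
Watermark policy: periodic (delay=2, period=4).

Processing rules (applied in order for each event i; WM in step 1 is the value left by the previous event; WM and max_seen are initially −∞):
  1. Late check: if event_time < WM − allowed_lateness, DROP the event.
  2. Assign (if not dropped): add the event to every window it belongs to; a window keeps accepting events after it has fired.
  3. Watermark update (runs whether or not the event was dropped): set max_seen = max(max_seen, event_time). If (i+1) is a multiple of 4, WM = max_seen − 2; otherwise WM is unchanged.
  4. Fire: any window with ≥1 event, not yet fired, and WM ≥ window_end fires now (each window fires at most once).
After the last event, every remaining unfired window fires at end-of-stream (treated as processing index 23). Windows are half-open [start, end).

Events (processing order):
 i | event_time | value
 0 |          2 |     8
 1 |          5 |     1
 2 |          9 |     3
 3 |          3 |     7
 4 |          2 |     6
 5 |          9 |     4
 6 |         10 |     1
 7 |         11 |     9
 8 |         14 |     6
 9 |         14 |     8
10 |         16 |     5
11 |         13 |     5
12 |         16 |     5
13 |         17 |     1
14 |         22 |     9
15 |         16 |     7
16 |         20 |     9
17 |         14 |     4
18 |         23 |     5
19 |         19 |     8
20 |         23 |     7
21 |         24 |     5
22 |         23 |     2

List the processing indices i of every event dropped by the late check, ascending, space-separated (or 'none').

i=0 t=2 v=8: → [2,4); WM=−∞
i=1 t=5 v=1: → [5,7); WM=−∞
i=2 t=9 v=3: → [9,11); WM=−∞
i=3 t=3 v=7: → [2,5); WM=7
i=4 t=2 v=6: DROP (t<7-3); WM=7
i=5 t=9 v=4: → [9,11); WM=7
i=6 t=10 v=1: → [9,12); WM=7
i=7 t=11 v=9: → [9,13); WM=9
i=8 t=14 v=6: → [14,16); WM=9
i=9 t=14 v=8: → [14,16); WM=9
i=10 t=16 v=5: → [16,18); WM=9
i=11 t=13 v=5: → [13,16); WM=14
i=12 t=16 v=5: → [16,18); WM=14
i=13 t=17 v=1: → [16,19); WM=14
i=14 t=22 v=9: → [22,24); WM=14
i=15 t=16 v=7: → [16,19); WM=20
i=16 t=20 v=9: → [20,22); WM=20
i=17 t=14 v=4: DROP (t<20-3); WM=20
i=18 t=23 v=5: → [22,25); WM=20
i=19 t=19 v=8: → [19,22); WM=21
i=20 t=23 v=7: → [22,25); WM=21
i=21 t=24 v=5: → [22,26); WM=21
i=22 t=23 v=2: → [22,26); WM=21

4 17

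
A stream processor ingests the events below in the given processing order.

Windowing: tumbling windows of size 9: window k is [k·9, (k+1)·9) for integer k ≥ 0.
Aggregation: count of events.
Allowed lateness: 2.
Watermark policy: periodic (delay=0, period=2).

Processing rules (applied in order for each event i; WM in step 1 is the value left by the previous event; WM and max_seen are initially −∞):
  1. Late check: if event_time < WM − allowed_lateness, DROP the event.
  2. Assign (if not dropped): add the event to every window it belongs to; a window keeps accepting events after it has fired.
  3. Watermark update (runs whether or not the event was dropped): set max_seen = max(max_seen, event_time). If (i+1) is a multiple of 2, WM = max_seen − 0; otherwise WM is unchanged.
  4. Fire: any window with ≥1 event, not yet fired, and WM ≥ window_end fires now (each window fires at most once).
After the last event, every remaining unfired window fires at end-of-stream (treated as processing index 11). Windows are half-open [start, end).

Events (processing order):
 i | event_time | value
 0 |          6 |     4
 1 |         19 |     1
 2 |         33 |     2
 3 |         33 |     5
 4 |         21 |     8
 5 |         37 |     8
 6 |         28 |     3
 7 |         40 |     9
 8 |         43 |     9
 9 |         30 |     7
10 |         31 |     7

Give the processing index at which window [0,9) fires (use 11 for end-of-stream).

1

i=0 t=6 v=4: → [0,9); WM=−∞
i=1 t=19 v=1: → [18,27); WM=19; [0,9) fires=1
i=2 t=33 v=2: → [27,36); WM=19
i=3 t=33 v=5: → [27,36); WM=33; [18,27) fires=1
i=4 t=21 v=8: DROP (t<33-2); WM=33
i=5 t=37 v=8: → [36,45); WM=37; [27,36) fires=2
i=6 t=28 v=3: DROP (t<37-2); WM=37
i=7 t=40 v=9: → [36,45); WM=40
i=8 t=43 v=9: → [36,45); WM=40
i=9 t=30 v=7: DROP (t<40-2); WM=43
i=10 t=31 v=7: DROP (t<43-2); WM=43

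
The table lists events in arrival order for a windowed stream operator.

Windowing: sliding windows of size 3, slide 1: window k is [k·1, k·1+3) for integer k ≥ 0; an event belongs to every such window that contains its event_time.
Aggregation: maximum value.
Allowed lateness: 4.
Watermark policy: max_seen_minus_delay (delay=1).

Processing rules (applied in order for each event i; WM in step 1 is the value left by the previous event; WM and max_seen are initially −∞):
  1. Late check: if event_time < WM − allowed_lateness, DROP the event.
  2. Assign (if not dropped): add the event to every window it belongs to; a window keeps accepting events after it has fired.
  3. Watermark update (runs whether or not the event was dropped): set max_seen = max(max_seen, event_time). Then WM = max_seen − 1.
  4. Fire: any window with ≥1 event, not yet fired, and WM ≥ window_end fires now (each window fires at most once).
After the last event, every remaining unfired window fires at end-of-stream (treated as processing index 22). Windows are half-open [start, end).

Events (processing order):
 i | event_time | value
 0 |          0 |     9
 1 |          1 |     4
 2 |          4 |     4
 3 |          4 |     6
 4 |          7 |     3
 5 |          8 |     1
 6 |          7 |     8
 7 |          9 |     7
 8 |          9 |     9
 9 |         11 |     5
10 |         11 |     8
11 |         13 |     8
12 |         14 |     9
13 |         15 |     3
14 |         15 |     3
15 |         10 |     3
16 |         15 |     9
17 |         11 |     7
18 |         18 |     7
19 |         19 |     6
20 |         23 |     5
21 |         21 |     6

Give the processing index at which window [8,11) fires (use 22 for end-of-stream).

i=0 t=0 v=9: → [0,3); WM=-1
i=1 t=1 v=4: → [1,4),[0,3); WM=0
i=2 t=4 v=4: → [4,7),[3,6),[2,5); WM=3; [0,3) fires=9
i=3 t=4 v=6: → [4,7),[3,6),[2,5); WM=3
i=4 t=7 v=3: → [7,10),[6,9),[5,8); WM=6; [1,4) fires=4 [2,5) fires=6 [3,6) fires=6
i=5 t=8 v=1: → [8,11),[7,10),[6,9); WM=7; [4,7) fires=6
i=6 t=7 v=8: → [7,10),[6,9),[5,8); WM=7
i=7 t=9 v=7: → [9,12),[8,11),[7,10); WM=8; [5,8) fires=8
i=8 t=9 v=9: → [9,12),[8,11),[7,10); WM=8
i=9 t=11 v=5: → [11,14),[10,13),[9,12); WM=10; [6,9) fires=8 [7,10) fires=9
i=10 t=11 v=8: → [11,14),[10,13),[9,12); WM=10
i=11 t=13 v=8: → [13,16),[12,15),[11,14); WM=12; [8,11) fires=9 [9,12) fires=9
i=12 t=14 v=9: → [14,17),[13,16),[12,15); WM=13; [10,13) fires=8
i=13 t=15 v=3: → [15,18),[14,17),[13,16); WM=14; [11,14) fires=8
i=14 t=15 v=3: → [15,18),[14,17),[13,16); WM=14
i=15 t=10 v=3: → [10,13),[9,12),[8,11); WM=14
i=16 t=15 v=9: → [15,18),[14,17),[13,16); WM=14
i=17 t=11 v=7: → [11,14),[10,13),[9,12); WM=14
i=18 t=18 v=7: → [18,21),[17,20),[16,19); WM=17; [12,15) fires=9 [13,16) fires=9 [14,17) fires=9
i=19 t=19 v=6: → [19,22),[18,21),[17,20); WM=18; [15,18) fires=9
i=20 t=23 v=5: → [23,26),[22,25),[21,24); WM=22; [16,19) fires=7 [17,20) fires=7 [18,21) fires=7 [19,22) fires=6
i=21 t=21 v=6: → [21,24),[20,23),[19,22); WM=22

11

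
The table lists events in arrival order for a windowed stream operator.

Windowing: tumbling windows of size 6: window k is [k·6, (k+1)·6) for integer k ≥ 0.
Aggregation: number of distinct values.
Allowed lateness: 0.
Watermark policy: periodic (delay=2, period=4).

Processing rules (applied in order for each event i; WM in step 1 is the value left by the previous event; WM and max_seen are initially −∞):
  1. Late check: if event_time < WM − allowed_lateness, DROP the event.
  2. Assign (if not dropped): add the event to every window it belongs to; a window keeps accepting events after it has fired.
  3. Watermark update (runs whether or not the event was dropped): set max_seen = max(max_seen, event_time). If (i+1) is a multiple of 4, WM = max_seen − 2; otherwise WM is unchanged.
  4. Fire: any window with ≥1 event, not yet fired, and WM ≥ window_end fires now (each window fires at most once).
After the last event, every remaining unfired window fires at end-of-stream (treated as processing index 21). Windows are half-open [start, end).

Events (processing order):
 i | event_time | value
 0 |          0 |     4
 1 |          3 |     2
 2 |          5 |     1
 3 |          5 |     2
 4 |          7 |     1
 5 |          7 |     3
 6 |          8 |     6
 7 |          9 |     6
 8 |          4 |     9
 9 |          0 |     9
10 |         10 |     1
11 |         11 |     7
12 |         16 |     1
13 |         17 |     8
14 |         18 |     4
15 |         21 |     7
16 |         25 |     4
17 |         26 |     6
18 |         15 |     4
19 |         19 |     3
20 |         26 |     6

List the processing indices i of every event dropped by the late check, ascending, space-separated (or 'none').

i=0 t=0 v=4: → [0,6); WM=−∞
i=1 t=3 v=2: → [0,6); WM=−∞
i=2 t=5 v=1: → [0,6); WM=−∞
i=3 t=5 v=2: → [0,6); WM=3
i=4 t=7 v=1: → [6,12); WM=3
i=5 t=7 v=3: → [6,12); WM=3
i=6 t=8 v=6: → [6,12); WM=3
i=7 t=9 v=6: → [6,12); WM=7; [0,6) fires=3
i=8 t=4 v=9: DROP (t<7-0); WM=7
i=9 t=0 v=9: DROP (t<7-0); WM=7
i=10 t=10 v=1: → [6,12); WM=7
i=11 t=11 v=7: → [6,12); WM=9
i=12 t=16 v=1: → [12,18); WM=9
i=13 t=17 v=8: → [12,18); WM=9
i=14 t=18 v=4: → [18,24); WM=9
i=15 t=21 v=7: → [18,24); WM=19; [6,12) fires=4 [12,18) fires=2
i=16 t=25 v=4: → [24,30); WM=19
i=17 t=26 v=6: → [24,30); WM=19
i=18 t=15 v=4: DROP (t<19-0); WM=19
i=19 t=19 v=3: → [18,24); WM=24; [18,24) fires=3
i=20 t=26 v=6: → [24,30); WM=24

8 9 18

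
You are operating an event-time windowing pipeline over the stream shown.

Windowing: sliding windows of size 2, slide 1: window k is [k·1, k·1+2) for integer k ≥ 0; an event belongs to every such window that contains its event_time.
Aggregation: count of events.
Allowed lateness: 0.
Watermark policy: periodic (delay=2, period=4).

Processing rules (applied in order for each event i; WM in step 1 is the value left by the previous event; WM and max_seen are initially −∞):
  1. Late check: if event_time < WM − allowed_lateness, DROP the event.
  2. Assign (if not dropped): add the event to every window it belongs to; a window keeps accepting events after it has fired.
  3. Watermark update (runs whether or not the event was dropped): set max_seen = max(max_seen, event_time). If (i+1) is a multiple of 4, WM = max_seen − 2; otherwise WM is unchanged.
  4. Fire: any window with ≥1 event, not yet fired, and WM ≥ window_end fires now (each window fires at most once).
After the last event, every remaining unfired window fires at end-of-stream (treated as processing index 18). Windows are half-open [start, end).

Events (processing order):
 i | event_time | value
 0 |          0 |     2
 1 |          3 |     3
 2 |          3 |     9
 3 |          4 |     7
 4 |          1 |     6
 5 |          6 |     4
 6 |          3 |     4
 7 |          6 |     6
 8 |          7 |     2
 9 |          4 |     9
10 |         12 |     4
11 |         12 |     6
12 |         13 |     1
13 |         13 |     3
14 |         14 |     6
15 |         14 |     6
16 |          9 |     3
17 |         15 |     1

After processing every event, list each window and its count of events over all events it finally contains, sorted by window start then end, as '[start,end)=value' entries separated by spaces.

[0,2)=1 [2,4)=3 [3,5)=5 [4,6)=2 [5,7)=2 [6,8)=3 [7,9)=1 [11,13)=2 [12,14)=4 [13,15)=4 [14,16)=3 [15,17)=1

i=0 t=0 v=2: → [0,2); WM=−∞
i=1 t=3 v=3: → [3,5),[2,4); WM=−∞
i=2 t=3 v=9: → [3,5),[2,4); WM=−∞
i=3 t=4 v=7: → [4,6),[3,5); WM=2; [0,2) fires=1
i=4 t=1 v=6: DROP (t<2-0); WM=2
i=5 t=6 v=4: → [6,8),[5,7); WM=2
i=6 t=3 v=4: → [3,5),[2,4); WM=2
i=7 t=6 v=6: → [6,8),[5,7); WM=4; [2,4) fires=3
i=8 t=7 v=2: → [7,9),[6,8); WM=4
i=9 t=4 v=9: → [4,6),[3,5); WM=4
i=10 t=12 v=4: → [12,14),[11,13); WM=4
i=11 t=12 v=6: → [12,14),[11,13); WM=10; [3,5) fires=5 [4,6) fires=2 [5,7) fires=2 [6,8) fires=3 [7,9) fires=1
i=12 t=13 v=1: → [13,15),[12,14); WM=10
i=13 t=13 v=3: → [13,15),[12,14); WM=10
i=14 t=14 v=6: → [14,16),[13,15); WM=10
i=15 t=14 v=6: → [14,16),[13,15); WM=12
i=16 t=9 v=3: DROP (t<12-0); WM=12
i=17 t=15 v=1: → [15,17),[14,16); WM=12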